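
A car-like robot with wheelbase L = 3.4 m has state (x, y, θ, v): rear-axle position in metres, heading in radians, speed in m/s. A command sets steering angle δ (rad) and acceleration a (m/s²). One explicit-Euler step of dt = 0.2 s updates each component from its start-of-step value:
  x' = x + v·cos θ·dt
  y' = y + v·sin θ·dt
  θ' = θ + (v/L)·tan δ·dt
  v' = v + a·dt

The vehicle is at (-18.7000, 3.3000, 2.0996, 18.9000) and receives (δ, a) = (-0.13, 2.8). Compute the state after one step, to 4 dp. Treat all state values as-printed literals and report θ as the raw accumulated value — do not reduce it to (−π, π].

(-20.6070, 6.5637, 1.9543, 19.4600)

x' = -18.7000 + 18.9000·cos(2.0996)·0.2 = -20.6070
y' = 3.3000 + 18.9000·sin(2.0996)·0.2 = 6.5637
θ' = 2.0996 + (18.9000/3.4)·tan(-0.13)·0.2 = 1.9543
v' = 18.9000 + 2.8000·0.2 = 19.4600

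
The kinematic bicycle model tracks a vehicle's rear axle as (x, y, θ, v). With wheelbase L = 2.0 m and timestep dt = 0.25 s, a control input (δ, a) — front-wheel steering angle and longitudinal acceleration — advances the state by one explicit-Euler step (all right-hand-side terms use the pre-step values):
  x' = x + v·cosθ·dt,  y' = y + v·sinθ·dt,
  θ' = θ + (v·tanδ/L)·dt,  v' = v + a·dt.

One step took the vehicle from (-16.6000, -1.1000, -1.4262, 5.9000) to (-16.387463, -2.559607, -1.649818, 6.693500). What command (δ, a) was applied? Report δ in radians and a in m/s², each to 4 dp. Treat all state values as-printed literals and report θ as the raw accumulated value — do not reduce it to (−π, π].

a = (v'−v)/dt = (0.793500)/0.25 = 3.1740
Δθ = θ'−θ = -0.223618;  (v·dt/L) = 5.9000·0.25/2.0 = 0.737500
tan δ = Δθ·L/(v·dt) = -0.303211  →  δ = -0.2944

δ = -0.2944, a = 3.1740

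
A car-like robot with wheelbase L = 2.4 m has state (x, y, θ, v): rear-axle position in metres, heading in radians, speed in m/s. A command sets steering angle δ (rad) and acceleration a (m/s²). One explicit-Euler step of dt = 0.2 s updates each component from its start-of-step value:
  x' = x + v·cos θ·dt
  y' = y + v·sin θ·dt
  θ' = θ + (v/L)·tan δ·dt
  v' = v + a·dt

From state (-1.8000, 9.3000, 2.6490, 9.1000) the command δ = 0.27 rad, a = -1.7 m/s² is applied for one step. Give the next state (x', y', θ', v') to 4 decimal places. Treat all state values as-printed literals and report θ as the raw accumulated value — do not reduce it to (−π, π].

x' = -1.8000 + 9.1000·cos(2.6490)·0.2 = -3.4036
y' = 9.3000 + 9.1000·sin(2.6490)·0.2 = 10.1607
θ' = 2.6490 + (9.1000/2.4)·tan(0.27)·0.2 = 2.8589
v' = 9.1000 − 1.7000·0.2 = 8.7600

(-3.4036, 10.1607, 2.8589, 8.7600)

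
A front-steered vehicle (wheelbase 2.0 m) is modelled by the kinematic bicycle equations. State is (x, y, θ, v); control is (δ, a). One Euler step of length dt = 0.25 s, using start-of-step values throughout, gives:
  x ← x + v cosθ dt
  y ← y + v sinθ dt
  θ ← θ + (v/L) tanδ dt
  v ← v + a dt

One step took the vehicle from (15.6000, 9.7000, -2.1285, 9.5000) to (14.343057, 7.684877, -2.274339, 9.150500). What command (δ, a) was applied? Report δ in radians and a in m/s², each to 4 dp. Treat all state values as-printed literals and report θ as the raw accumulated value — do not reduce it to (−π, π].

δ = -0.1222, a = -1.3980

a = (v'−v)/dt = (-0.349500)/0.25 = -1.3980
Δθ = θ'−θ = -0.145839;  (v·dt/L) = 9.5000·0.25/2.0 = 1.187500
tan δ = Δθ·L/(v·dt) = -0.122812  →  δ = -0.1222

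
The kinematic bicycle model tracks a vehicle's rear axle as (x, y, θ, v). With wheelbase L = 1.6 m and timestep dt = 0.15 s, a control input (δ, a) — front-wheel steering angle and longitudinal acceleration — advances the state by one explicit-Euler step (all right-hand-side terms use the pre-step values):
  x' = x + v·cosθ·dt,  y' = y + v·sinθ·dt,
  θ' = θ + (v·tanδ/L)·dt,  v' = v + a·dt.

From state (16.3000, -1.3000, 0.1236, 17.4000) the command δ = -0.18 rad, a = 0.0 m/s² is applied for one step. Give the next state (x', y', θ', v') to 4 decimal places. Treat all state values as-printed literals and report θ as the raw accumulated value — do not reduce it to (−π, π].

x' = 16.3000 + 17.4000·cos(0.1236)·0.15 = 18.8901
y' = -1.3000 + 17.4000·sin(0.1236)·0.15 = -0.9782
θ' = 0.1236 + (17.4000/1.6)·tan(-0.18)·0.15 = -0.1732
v' = 17.4000 + 0.0000·0.15 = 17.4000

(18.8901, -0.9782, -0.1732, 17.4000)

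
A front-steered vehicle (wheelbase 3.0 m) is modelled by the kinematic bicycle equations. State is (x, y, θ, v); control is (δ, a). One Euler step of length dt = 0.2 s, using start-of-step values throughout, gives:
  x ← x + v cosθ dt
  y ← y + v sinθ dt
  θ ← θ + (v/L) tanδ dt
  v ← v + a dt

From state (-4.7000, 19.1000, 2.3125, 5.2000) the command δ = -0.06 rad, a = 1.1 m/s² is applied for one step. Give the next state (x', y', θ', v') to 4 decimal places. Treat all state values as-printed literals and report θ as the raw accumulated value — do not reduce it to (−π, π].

x' = -4.7000 + 5.2000·cos(2.3125)·0.2 = -5.4026
y' = 19.1000 + 5.2000·sin(2.3125)·0.2 = 19.8668
θ' = 2.3125 + (5.2000/3.0)·tan(-0.06)·0.2 = 2.2917
v' = 5.2000 + 1.1000·0.2 = 5.4200

(-5.4026, 19.8668, 2.2917, 5.4200)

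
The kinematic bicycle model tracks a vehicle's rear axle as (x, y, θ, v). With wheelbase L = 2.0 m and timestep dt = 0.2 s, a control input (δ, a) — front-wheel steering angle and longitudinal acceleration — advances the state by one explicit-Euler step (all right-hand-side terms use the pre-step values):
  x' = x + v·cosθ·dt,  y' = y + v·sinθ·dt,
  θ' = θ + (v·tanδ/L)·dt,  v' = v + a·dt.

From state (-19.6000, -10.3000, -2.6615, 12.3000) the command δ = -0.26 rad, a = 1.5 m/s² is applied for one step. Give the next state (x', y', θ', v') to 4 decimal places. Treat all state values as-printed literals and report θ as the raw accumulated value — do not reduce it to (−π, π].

x' = -19.6000 + 12.3000·cos(-2.6615)·0.2 = -21.7819
y' = -10.3000 + 12.3000·sin(-2.6615)·0.2 = -11.4362
θ' = -2.6615 + (12.3000/2.0)·tan(-0.26)·0.2 = -2.9887
v' = 12.3000 + 1.5000·0.2 = 12.6000

(-21.7819, -11.4362, -2.9887, 12.6000)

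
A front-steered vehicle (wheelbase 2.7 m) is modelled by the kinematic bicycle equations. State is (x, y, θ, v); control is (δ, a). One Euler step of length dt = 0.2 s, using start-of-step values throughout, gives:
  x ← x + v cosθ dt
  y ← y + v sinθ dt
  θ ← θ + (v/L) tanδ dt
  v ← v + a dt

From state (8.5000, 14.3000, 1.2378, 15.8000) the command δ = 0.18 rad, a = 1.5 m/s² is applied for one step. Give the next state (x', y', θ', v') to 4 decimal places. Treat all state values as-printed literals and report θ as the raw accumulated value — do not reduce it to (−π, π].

(9.5329, 17.2864, 1.4508, 16.1000)

x' = 8.5000 + 15.8000·cos(1.2378)·0.2 = 9.5329
y' = 14.3000 + 15.8000·sin(1.2378)·0.2 = 17.2864
θ' = 1.2378 + (15.8000/2.7)·tan(0.18)·0.2 = 1.4508
v' = 15.8000 + 1.5000·0.2 = 16.1000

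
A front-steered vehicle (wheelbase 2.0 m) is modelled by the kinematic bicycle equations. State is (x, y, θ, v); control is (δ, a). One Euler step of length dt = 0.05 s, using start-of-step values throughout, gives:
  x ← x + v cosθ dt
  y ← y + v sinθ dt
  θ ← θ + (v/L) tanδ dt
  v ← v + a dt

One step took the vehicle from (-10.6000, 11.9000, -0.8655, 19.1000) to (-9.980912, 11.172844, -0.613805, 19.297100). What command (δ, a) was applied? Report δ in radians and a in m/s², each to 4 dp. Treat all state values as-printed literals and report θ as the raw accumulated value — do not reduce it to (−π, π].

δ = 0.4851, a = 3.9420

a = (v'−v)/dt = (0.197100)/0.05 = 3.9420
Δθ = θ'−θ = 0.251695;  (v·dt/L) = 19.1000·0.05/2.0 = 0.477500
tan δ = Δθ·L/(v·dt) = 0.527110  →  δ = 0.4851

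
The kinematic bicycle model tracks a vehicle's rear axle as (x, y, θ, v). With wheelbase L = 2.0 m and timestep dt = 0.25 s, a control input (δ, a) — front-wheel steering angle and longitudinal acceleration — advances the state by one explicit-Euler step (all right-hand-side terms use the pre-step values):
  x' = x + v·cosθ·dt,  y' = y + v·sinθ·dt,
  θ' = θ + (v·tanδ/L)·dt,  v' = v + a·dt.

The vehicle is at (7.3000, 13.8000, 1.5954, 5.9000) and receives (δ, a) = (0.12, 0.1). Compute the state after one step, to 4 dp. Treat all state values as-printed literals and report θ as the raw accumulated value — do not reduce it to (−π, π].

x' = 7.3000 + 5.9000·cos(1.5954)·0.25 = 7.2637
y' = 13.8000 + 5.9000·sin(1.5954)·0.25 = 15.2746
θ' = 1.5954 + (5.9000/2.0)·tan(0.12)·0.25 = 1.6843
v' = 5.9000 + 0.1000·0.25 = 5.9250

(7.2637, 15.2746, 1.6843, 5.9250)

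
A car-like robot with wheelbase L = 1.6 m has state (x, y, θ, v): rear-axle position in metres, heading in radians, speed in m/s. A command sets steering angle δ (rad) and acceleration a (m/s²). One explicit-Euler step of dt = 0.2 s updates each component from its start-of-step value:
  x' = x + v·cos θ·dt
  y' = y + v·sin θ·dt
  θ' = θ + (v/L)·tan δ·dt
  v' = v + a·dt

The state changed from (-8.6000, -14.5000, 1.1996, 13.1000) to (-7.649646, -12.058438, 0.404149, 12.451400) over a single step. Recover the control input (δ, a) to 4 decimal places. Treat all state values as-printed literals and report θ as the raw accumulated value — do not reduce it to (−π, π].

a = (v'−v)/dt = (-0.648600)/0.2 = -3.2430
Δθ = θ'−θ = -0.795451;  (v·dt/L) = 13.1000·0.2/1.6 = 1.637500
tan δ = Δθ·L/(v·dt) = -0.485772  →  δ = -0.4522

δ = -0.4522, a = -3.2430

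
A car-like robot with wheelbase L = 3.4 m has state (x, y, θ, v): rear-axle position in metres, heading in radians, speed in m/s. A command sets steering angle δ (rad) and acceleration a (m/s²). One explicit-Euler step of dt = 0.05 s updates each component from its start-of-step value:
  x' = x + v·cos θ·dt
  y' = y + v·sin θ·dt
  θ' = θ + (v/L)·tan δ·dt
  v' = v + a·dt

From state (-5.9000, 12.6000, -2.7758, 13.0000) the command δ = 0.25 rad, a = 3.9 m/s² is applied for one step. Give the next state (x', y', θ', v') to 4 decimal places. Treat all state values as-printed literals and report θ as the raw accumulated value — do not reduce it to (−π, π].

(-6.5070, 12.3675, -2.7270, 13.1950)

x' = -5.9000 + 13.0000·cos(-2.7758)·0.05 = -6.5070
y' = 12.6000 + 13.0000·sin(-2.7758)·0.05 = 12.3675
θ' = -2.7758 + (13.0000/3.4)·tan(0.25)·0.05 = -2.7270
v' = 13.0000 + 3.9000·0.05 = 13.1950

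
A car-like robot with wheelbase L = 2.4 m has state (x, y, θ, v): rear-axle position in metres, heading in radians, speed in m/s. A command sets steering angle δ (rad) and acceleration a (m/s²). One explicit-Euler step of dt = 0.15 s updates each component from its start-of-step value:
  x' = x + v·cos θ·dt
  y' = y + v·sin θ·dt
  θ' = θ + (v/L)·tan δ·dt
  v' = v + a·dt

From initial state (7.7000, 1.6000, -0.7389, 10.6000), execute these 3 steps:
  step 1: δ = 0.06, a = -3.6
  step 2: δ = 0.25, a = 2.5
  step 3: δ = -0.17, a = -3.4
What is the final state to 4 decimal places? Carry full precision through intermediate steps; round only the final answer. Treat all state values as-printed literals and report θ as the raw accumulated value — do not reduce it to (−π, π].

after step 1 (δ=0.06, a=-3.6): (8.875344, 0.529174, -0.699102, 10.060000)
after step 2 (δ=0.25, a=2.5): (10.030363, -0.441913, -0.538556, 10.435000)
after step 3 (δ=-0.17, a=-3.4): (11.374052, -1.244725, -0.650508, 9.925000)

(11.3741, -1.2447, -0.6505, 9.9250)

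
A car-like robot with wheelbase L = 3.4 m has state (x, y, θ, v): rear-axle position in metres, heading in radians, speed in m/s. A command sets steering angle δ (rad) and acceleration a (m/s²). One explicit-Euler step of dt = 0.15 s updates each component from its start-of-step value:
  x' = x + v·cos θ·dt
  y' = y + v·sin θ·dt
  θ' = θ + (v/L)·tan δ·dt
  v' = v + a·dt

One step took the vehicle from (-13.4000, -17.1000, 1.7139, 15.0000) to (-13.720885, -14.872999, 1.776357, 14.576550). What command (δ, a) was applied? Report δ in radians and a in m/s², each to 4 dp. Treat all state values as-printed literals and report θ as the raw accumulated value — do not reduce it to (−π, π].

δ = 0.0941, a = -2.8230

a = (v'−v)/dt = (-0.423450)/0.15 = -2.8230
Δθ = θ'−θ = 0.062457;  (v·dt/L) = 15.0000·0.15/3.4 = 0.661765
tan δ = Δθ·L/(v·dt) = 0.094379  →  δ = 0.0941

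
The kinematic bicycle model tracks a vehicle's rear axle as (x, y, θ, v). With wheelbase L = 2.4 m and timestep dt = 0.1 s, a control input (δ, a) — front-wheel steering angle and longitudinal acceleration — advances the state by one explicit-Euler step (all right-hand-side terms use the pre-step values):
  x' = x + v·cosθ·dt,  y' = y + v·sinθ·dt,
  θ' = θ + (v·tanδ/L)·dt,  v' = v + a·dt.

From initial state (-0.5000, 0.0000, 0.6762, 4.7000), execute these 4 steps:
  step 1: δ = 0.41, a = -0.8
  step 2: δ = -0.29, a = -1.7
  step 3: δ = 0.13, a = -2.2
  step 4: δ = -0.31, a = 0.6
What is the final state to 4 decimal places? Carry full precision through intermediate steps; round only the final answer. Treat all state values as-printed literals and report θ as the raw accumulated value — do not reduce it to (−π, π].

after step 1 (δ=0.41, a=-0.8): (-0.133420, 0.294142, 0.761315, 4.620000)
after step 2 (δ=-0.29, a=-1.7): (0.201035, 0.612864, 0.703871, 4.450000)
after step 3 (δ=0.13, a=-2.2): (0.540277, 0.900856, 0.728112, 4.230000)
after step 4 (δ=-0.31, a=0.6): (0.856018, 1.182346, 0.671654, 4.290000)

(0.8560, 1.1823, 0.6717, 4.2900)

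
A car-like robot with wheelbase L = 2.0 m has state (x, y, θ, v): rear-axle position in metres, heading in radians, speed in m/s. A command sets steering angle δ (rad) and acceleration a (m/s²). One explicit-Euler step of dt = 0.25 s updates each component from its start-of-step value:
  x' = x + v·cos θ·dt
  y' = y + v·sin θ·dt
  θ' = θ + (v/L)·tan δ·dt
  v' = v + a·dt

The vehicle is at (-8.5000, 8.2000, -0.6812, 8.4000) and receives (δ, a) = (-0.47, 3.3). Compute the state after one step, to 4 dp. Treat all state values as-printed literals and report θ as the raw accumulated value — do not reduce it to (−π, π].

(-6.8687, 6.8776, -1.2146, 9.2250)

x' = -8.5000 + 8.4000·cos(-0.6812)·0.25 = -6.8687
y' = 8.2000 + 8.4000·sin(-0.6812)·0.25 = 6.8776
θ' = -0.6812 + (8.4000/2.0)·tan(-0.47)·0.25 = -1.2146
v' = 8.4000 + 3.3000·0.25 = 9.2250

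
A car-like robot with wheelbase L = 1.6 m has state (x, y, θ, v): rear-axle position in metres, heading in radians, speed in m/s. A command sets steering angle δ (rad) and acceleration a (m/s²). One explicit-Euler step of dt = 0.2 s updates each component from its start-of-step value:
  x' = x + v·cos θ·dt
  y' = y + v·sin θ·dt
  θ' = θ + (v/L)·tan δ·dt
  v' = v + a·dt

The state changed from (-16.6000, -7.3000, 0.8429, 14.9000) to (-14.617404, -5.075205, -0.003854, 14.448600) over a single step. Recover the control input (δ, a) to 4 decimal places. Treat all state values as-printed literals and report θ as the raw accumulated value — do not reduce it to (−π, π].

δ = -0.4267, a = -2.2570

a = (v'−v)/dt = (-0.451400)/0.2 = -2.2570
Δθ = θ'−θ = -0.846754;  (v·dt/L) = 14.9000·0.2/1.6 = 1.862500
tan δ = Δθ·L/(v·dt) = -0.454633  →  δ = -0.4267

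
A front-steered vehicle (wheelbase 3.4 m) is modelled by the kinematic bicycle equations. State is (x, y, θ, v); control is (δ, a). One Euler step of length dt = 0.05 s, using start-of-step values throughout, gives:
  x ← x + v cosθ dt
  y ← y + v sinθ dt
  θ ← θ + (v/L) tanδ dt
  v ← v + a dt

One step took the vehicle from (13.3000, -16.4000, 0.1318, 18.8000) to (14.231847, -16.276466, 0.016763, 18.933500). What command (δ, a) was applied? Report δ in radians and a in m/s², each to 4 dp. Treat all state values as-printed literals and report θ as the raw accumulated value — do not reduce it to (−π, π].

δ = -0.3943, a = 2.6700

a = (v'−v)/dt = (0.133500)/0.05 = 2.6700
Δθ = θ'−θ = -0.115037;  (v·dt/L) = 18.8000·0.05/3.4 = 0.276471
tan δ = Δθ·L/(v·dt) = -0.416091  →  δ = -0.3943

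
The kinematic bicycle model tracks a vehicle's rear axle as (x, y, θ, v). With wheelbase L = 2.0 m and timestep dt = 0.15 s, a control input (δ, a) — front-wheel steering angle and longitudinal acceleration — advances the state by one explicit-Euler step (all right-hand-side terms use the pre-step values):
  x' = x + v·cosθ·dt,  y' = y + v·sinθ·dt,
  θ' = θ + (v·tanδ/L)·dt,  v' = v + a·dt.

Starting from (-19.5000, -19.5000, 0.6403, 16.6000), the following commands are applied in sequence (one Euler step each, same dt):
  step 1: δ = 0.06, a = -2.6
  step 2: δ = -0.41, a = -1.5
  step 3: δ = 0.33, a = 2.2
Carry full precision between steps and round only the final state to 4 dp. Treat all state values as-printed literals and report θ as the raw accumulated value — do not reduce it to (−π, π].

after step 1 (δ=0.06, a=-2.6): (-17.503228, -18.012384, 0.715090, 16.210000)
after step 2 (δ=-0.41, a=-1.5): (-15.667362, -16.418086, 0.186687, 15.985000)
after step 3 (δ=0.33, a=2.2): (-13.311274, -15.973053, 0.597331, 16.315000)

(-13.3113, -15.9731, 0.5973, 16.3150)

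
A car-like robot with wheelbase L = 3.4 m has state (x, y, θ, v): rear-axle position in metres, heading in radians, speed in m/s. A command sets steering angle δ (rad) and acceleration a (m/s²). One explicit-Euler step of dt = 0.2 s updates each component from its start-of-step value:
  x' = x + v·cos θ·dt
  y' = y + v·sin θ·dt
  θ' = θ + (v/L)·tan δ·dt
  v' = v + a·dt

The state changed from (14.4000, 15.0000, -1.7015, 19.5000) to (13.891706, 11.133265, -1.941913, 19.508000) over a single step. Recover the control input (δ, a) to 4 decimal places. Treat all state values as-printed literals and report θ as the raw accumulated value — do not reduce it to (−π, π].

δ = -0.2066, a = 0.0400

a = (v'−v)/dt = (0.008000)/0.2 = 0.0400
Δθ = θ'−θ = -0.240413;  (v·dt/L) = 19.5000·0.2/3.4 = 1.147059
tan δ = Δθ·L/(v·dt) = -0.209591  →  δ = -0.2066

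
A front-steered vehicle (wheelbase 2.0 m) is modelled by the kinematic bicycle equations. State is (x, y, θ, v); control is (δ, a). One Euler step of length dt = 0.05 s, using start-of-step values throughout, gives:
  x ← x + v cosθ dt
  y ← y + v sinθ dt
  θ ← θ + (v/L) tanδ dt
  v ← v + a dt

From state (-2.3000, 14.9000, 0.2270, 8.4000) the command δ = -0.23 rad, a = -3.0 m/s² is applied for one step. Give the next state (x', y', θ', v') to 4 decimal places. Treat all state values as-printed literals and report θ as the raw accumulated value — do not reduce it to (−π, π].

x' = -2.3000 + 8.4000·cos(0.2270)·0.05 = -1.8908
y' = 14.9000 + 8.4000·sin(0.2270)·0.05 = 14.9945
θ' = 0.2270 + (8.4000/2.0)·tan(-0.23)·0.05 = 0.1778
v' = 8.4000 − 3.0000·0.05 = 8.2500

(-1.8908, 14.9945, 0.1778, 8.2500)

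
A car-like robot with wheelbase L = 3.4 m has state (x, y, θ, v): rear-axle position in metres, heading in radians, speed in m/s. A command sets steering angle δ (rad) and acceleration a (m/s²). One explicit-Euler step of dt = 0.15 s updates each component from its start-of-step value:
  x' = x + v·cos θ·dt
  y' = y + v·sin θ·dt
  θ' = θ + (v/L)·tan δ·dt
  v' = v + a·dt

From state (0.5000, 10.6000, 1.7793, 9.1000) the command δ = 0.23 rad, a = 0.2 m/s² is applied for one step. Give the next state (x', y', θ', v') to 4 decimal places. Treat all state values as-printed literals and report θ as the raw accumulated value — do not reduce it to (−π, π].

x' = 0.5000 + 9.1000·cos(1.7793)·0.15 = 0.2175
y' = 10.6000 + 9.1000·sin(1.7793)·0.15 = 11.9354
θ' = 1.7793 + (9.1000/3.4)·tan(0.23)·0.15 = 1.8733
v' = 9.1000 + 0.2000·0.15 = 9.1300

(0.2175, 11.9354, 1.8733, 9.1300)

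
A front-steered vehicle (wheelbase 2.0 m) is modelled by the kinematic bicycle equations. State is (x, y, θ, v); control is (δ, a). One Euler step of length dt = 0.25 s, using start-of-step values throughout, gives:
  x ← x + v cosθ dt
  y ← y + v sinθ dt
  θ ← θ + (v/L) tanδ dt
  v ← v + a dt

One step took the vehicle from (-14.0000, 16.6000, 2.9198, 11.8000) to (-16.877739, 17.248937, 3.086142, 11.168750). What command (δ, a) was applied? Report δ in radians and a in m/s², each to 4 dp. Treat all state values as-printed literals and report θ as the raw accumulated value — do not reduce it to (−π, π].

a = (v'−v)/dt = (-0.631250)/0.25 = -2.5250
Δθ = θ'−θ = 0.166342;  (v·dt/L) = 11.8000·0.25/2.0 = 1.475000
tan δ = Δθ·L/(v·dt) = 0.112774  →  δ = 0.1123

δ = 0.1123, a = -2.5250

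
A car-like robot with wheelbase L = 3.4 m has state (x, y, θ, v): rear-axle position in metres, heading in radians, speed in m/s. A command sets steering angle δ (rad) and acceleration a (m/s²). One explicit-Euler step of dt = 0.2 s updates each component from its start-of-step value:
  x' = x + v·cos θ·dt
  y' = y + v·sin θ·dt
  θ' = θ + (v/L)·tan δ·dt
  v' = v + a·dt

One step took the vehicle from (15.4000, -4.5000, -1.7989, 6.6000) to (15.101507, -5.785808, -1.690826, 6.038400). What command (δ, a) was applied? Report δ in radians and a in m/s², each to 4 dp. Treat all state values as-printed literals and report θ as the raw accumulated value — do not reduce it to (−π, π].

δ = 0.2715, a = -2.8080

a = (v'−v)/dt = (-0.561600)/0.2 = -2.8080
Δθ = θ'−θ = 0.108074;  (v·dt/L) = 6.6000·0.2/3.4 = 0.388235
tan δ = Δθ·L/(v·dt) = 0.278372  →  δ = 0.2715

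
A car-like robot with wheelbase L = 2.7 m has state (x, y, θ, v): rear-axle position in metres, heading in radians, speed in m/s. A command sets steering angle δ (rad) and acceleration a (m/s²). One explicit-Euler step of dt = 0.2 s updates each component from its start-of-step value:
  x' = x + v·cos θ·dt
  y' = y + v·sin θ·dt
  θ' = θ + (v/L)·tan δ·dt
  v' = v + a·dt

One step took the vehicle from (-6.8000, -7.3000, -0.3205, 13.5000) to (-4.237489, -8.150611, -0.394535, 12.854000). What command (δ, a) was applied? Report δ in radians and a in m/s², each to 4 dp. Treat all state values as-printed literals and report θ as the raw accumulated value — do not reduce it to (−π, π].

a = (v'−v)/dt = (-0.646000)/0.2 = -3.2300
Δθ = θ'−θ = -0.074035;  (v·dt/L) = 13.5000·0.2/2.7 = 1.000000
tan δ = Δθ·L/(v·dt) = -0.074035  →  δ = -0.0739

δ = -0.0739, a = -3.2300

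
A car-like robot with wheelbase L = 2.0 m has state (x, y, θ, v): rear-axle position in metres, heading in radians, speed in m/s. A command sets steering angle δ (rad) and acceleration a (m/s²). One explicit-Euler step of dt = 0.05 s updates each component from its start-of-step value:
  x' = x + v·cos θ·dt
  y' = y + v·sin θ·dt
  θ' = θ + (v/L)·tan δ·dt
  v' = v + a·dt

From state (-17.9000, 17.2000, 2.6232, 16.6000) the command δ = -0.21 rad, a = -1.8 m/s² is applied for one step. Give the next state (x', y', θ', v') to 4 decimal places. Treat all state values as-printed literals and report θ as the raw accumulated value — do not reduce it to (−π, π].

x' = -17.9000 + 16.6000·cos(2.6232)·0.05 = -18.6210
y' = 17.2000 + 16.6000·sin(2.6232)·0.05 = 17.6113
θ' = 2.6232 + (16.6000/2.0)·tan(-0.21)·0.05 = 2.5347
v' = 16.6000 − 1.8000·0.05 = 16.5100

(-18.6210, 17.6113, 2.5347, 16.5100)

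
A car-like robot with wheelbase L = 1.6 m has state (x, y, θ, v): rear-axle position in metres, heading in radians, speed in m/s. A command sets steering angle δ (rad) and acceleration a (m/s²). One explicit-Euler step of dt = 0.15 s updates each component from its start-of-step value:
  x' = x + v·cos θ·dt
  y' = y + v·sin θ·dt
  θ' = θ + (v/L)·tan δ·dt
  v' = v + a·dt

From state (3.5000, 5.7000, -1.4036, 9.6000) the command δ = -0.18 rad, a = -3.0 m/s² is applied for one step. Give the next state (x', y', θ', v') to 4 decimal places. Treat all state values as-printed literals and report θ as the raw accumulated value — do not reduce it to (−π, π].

(3.7396, 4.2801, -1.5674, 9.1500)

x' = 3.5000 + 9.6000·cos(-1.4036)·0.15 = 3.7396
y' = 5.7000 + 9.6000·sin(-1.4036)·0.15 = 4.2801
θ' = -1.4036 + (9.6000/1.6)·tan(-0.18)·0.15 = -1.5674
v' = 9.6000 − 3.0000·0.15 = 9.1500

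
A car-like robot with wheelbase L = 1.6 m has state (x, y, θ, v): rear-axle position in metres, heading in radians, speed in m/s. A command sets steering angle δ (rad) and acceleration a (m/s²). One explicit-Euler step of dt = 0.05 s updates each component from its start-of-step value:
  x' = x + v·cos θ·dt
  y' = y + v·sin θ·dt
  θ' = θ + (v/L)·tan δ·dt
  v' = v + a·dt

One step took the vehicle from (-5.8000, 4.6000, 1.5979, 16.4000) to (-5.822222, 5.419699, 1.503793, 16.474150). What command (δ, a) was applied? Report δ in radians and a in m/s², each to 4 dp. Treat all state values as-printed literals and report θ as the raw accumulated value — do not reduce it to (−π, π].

δ = -0.1816, a = 1.4830

a = (v'−v)/dt = (0.074150)/0.05 = 1.4830
Δθ = θ'−θ = -0.094107;  (v·dt/L) = 16.4000·0.05/1.6 = 0.512500
tan δ = Δθ·L/(v·dt) = -0.183623  →  δ = -0.1816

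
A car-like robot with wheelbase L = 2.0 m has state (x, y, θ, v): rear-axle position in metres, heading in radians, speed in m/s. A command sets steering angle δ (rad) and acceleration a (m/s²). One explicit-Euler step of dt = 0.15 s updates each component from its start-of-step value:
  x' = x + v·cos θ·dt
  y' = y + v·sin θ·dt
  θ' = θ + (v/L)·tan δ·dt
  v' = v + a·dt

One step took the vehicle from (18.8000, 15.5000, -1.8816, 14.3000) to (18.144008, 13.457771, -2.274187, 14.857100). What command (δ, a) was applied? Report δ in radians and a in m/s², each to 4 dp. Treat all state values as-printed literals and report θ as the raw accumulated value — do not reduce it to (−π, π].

δ = -0.3509, a = 3.7140

a = (v'−v)/dt = (0.557100)/0.15 = 3.7140
Δθ = θ'−θ = -0.392587;  (v·dt/L) = 14.3000·0.15/2.0 = 1.072500
tan δ = Δθ·L/(v·dt) = -0.366048  →  δ = -0.3509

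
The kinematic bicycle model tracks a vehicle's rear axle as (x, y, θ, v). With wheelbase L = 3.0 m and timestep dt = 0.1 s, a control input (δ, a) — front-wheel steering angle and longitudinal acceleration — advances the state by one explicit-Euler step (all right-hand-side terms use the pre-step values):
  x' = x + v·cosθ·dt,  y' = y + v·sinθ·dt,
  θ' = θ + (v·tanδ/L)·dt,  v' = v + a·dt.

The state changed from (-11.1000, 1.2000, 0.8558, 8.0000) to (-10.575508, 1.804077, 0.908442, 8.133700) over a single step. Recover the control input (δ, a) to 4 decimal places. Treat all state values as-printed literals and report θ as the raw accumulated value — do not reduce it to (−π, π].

a = (v'−v)/dt = (0.133700)/0.1 = 1.3370
Δθ = θ'−θ = 0.052642;  (v·dt/L) = 8.0000·0.1/3.0 = 0.266667
tan δ = Δθ·L/(v·dt) = 0.197407  →  δ = 0.1949

δ = 0.1949, a = 1.3370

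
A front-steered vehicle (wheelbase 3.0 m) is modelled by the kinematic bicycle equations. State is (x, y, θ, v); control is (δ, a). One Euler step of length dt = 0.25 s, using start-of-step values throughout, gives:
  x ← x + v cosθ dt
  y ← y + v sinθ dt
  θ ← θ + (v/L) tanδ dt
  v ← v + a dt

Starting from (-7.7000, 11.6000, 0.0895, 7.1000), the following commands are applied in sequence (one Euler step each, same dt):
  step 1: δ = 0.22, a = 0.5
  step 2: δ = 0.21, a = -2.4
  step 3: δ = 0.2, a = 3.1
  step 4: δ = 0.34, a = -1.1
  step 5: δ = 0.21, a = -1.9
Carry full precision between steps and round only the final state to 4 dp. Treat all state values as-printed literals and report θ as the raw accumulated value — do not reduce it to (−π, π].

(0.4265, 14.6692, 0.8067, 6.6500)

after step 1 (δ=0.22, a=0.5): (-5.932104, 11.758650, 0.221808, 7.225000)
after step 2 (δ=0.21, a=-2.4): (-4.170105, 12.156014, 0.350138, 6.625000)
after step 3 (δ=0.2, a=3.1): (-2.614347, 12.724153, 0.462051, 7.400000)
after step 4 (δ=0.34, a=-1.1): (-0.958338, 13.548854, 0.680188, 7.125000)
after step 5 (δ=0.21, a=-1.9): (0.426503, 14.669153, 0.806742, 6.650000)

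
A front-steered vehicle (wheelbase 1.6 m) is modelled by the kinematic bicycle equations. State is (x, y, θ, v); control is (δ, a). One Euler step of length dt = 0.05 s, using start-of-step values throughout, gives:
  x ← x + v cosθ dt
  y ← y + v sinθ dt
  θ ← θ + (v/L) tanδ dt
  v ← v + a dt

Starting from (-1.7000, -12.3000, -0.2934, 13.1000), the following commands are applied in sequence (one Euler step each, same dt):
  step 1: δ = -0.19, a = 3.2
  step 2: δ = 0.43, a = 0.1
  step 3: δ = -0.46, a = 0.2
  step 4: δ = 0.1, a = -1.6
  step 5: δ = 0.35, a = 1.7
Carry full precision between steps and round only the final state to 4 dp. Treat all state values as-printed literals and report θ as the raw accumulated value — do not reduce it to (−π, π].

(1.4321, -13.3250, -0.1953, 13.2800)

after step 1 (δ=-0.19, a=3.2): (-1.072991, -12.489432, -0.372131, 13.260000)
after step 2 (δ=0.43, a=0.1): (-0.455370, -12.730499, -0.182090, 13.265000)
after step 3 (δ=-0.46, a=0.2): (0.196915, -12.850604, -0.387469, 13.275000)
after step 4 (δ=0.1, a=-1.6): (0.811460, -13.101399, -0.345846, 13.195000)
after step 5 (δ=0.35, a=1.7): (1.432146, -13.325050, -0.195328, 13.280000)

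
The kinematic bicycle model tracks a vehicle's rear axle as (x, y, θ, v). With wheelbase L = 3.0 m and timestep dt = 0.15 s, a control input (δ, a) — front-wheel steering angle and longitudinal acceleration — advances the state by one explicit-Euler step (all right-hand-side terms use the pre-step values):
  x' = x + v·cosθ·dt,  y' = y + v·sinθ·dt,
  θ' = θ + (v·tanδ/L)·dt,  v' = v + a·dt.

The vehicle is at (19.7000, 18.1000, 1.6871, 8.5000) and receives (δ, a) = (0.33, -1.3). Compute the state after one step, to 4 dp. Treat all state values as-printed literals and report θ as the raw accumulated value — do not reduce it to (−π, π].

(19.5520, 19.3664, 1.8327, 8.3050)

x' = 19.7000 + 8.5000·cos(1.6871)·0.15 = 19.5520
y' = 18.1000 + 8.5000·sin(1.6871)·0.15 = 19.3664
θ' = 1.6871 + (8.5000/3.0)·tan(0.33)·0.15 = 1.8327
v' = 8.5000 − 1.3000·0.15 = 8.3050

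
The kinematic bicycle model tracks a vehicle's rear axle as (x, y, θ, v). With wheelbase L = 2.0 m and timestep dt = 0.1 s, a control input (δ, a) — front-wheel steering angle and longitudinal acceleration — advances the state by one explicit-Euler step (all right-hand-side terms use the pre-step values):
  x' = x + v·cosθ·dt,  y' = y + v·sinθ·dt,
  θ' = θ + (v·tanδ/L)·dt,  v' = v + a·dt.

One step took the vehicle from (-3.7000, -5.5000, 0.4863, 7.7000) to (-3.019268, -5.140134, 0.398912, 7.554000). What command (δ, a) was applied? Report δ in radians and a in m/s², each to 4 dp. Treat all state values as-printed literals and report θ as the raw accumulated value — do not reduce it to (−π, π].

a = (v'−v)/dt = (-0.146000)/0.1 = -1.4600
Δθ = θ'−θ = -0.087388;  (v·dt/L) = 7.7000·0.1/2.0 = 0.385000
tan δ = Δθ·L/(v·dt) = -0.226982  →  δ = -0.2232

δ = -0.2232, a = -1.4600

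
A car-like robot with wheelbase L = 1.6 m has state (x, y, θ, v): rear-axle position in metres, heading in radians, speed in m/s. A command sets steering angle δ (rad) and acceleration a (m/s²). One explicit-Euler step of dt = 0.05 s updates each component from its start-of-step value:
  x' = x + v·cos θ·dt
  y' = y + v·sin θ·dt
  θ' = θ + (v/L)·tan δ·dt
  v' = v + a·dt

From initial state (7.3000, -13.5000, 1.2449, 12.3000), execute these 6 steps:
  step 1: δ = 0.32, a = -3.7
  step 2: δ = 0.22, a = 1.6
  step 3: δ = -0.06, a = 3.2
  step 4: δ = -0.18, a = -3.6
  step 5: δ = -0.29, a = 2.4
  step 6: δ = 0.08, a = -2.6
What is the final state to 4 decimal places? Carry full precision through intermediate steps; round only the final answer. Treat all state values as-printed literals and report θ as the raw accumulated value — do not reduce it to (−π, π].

(8.0887, -9.9265, 1.2811, 12.1650)

after step 1 (δ=0.32, a=-3.7): (7.496897, -12.917371, 1.372278, 12.115000)
after step 2 (δ=0.22, a=1.6): (7.616362, -12.323518, 1.456939, 12.195000)
after step 3 (δ=-0.06, a=3.2): (7.685636, -11.717716, 1.434046, 12.355000)
after step 4 (δ=-0.18, a=-3.6): (7.769851, -11.105733, 1.363788, 12.175000)
after step 5 (δ=-0.29, a=2.4): (7.894969, -10.509980, 1.250252, 12.295000)
after step 6 (δ=0.08, a=-2.6): (8.088667, -9.926543, 1.281055, 12.165000)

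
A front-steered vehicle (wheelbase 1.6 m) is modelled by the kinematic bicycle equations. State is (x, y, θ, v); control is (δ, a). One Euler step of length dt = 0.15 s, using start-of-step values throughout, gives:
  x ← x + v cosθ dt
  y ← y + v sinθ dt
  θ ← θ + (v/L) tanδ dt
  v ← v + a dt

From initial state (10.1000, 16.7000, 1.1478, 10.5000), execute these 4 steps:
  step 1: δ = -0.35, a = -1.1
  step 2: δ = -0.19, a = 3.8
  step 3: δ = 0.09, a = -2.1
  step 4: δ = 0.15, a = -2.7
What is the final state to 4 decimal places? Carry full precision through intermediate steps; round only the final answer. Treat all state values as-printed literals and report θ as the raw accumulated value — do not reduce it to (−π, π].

after step 1 (δ=-0.35, a=-1.1): (10.746529, 18.136184, 0.788475, 10.335000)
after step 2 (δ=-0.19, a=3.8): (11.839343, 19.235744, 0.602135, 10.905000)
after step 3 (δ=0.09, a=-2.1): (13.187411, 20.162239, 0.694395, 10.590000)
after step 4 (δ=0.15, a=-2.7): (14.408079, 21.178753, 0.844444, 10.185000)

(14.4081, 21.1788, 0.8444, 10.1850)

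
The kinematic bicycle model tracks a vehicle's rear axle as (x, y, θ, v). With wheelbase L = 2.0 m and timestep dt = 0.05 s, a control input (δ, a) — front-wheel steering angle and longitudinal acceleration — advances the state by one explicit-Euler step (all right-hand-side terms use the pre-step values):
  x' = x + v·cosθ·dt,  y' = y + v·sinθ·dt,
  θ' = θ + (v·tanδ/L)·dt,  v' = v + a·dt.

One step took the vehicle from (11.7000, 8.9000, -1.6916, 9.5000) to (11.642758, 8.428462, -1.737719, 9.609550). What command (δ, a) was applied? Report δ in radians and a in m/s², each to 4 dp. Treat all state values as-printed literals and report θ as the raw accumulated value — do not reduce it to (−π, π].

δ = -0.1918, a = 2.1910

a = (v'−v)/dt = (0.109550)/0.05 = 2.1910
Δθ = θ'−θ = -0.046119;  (v·dt/L) = 9.5000·0.05/2.0 = 0.237500
tan δ = Δθ·L/(v·dt) = -0.194185  →  δ = -0.1918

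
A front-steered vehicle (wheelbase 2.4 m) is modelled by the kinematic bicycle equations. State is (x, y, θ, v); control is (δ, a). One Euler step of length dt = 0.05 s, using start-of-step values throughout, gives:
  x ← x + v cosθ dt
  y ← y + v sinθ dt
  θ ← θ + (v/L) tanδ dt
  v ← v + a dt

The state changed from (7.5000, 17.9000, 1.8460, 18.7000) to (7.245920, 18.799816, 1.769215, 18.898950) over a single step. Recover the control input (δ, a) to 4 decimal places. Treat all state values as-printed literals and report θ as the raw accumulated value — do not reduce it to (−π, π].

a = (v'−v)/dt = (0.198950)/0.05 = 3.9790
Δθ = θ'−θ = -0.076785;  (v·dt/L) = 18.7000·0.05/2.4 = 0.389583
tan δ = Δθ·L/(v·dt) = -0.197095  →  δ = -0.1946

δ = -0.1946, a = 3.9790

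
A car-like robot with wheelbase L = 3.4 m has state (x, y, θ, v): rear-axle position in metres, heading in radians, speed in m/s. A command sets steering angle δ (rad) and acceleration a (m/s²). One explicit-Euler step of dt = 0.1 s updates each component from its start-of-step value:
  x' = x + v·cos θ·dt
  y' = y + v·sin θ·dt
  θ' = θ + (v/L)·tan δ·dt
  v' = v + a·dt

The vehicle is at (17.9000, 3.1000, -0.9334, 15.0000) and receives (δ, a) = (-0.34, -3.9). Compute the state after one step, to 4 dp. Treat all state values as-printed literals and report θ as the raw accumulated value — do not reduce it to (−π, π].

(18.7927, 1.8945, -1.0895, 14.6100)

x' = 17.9000 + 15.0000·cos(-0.9334)·0.1 = 18.7927
y' = 3.1000 + 15.0000·sin(-0.9334)·0.1 = 1.8945
θ' = -0.9334 + (15.0000/3.4)·tan(-0.34)·0.1 = -1.0895
v' = 15.0000 − 3.9000·0.1 = 14.6100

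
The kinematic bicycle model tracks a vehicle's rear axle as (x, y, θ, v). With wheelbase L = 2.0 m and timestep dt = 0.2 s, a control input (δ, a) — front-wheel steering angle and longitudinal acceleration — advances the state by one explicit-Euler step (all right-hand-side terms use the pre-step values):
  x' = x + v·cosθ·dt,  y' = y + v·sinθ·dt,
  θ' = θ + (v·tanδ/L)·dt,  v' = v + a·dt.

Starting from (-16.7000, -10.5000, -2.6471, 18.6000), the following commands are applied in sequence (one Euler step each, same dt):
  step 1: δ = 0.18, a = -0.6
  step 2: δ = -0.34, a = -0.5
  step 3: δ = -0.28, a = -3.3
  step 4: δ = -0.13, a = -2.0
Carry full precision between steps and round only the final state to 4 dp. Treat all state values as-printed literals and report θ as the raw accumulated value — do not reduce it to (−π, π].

(-29.4078, -14.4428, -3.7225, 17.3200)

after step 1 (δ=0.18, a=-0.6): (-19.974380, -12.265457, -2.308637, 18.480000)
after step 2 (δ=-0.34, a=-0.5): (-22.460648, -15.000212, -2.962342, 18.380000)
after step 3 (δ=-0.28, a=-3.3): (-26.077749, -15.655613, -3.490867, 17.720000)
after step 4 (δ=-0.13, a=-2.0): (-29.407767, -14.442799, -3.722534, 17.320000)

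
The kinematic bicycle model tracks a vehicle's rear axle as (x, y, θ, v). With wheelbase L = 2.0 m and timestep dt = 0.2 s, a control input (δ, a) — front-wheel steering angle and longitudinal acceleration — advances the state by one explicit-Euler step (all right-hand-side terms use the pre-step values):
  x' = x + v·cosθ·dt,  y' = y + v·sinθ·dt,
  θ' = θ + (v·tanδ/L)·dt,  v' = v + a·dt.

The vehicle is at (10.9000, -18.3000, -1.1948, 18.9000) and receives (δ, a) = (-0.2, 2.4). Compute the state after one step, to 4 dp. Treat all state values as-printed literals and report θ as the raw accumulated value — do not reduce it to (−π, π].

(12.2880, -21.8159, -1.5779, 19.3800)

x' = 10.9000 + 18.9000·cos(-1.1948)·0.2 = 12.2880
y' = -18.3000 + 18.9000·sin(-1.1948)·0.2 = -21.8159
θ' = -1.1948 + (18.9000/2.0)·tan(-0.2)·0.2 = -1.5779
v' = 18.9000 + 2.4000·0.2 = 19.3800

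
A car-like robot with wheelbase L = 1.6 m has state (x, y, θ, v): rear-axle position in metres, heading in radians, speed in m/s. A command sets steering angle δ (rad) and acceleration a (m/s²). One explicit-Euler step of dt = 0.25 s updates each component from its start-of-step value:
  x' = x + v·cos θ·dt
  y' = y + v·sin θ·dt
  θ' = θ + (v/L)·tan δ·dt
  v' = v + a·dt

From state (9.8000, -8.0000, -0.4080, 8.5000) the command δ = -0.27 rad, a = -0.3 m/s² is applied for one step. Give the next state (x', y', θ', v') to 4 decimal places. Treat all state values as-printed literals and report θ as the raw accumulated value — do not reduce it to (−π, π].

(11.7506, -8.8431, -0.7756, 8.4250)

x' = 9.8000 + 8.5000·cos(-0.4080)·0.25 = 11.7506
y' = -8.0000 + 8.5000·sin(-0.4080)·0.25 = -8.8431
θ' = -0.4080 + (8.5000/1.6)·tan(-0.27)·0.25 = -0.7756
v' = 8.5000 − 0.3000·0.25 = 8.4250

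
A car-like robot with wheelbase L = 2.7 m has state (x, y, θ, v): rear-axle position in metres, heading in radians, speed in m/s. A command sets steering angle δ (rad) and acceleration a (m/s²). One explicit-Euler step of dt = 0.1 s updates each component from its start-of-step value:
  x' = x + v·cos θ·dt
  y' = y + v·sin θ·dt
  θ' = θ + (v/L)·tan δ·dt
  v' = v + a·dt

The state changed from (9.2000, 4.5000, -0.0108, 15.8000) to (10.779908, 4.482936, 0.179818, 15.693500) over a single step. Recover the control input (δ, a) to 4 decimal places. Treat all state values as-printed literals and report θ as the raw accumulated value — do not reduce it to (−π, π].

δ = 0.3149, a = -1.0650

a = (v'−v)/dt = (-0.106500)/0.1 = -1.0650
Δθ = θ'−θ = 0.190618;  (v·dt/L) = 15.8000·0.1/2.7 = 0.585185
tan δ = Δθ·L/(v·dt) = 0.325740  →  δ = 0.3149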